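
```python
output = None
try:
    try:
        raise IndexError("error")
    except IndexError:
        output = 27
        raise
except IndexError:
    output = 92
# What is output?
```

Step-by-step execution trace:
1. Inner try: `raise IndexError("error")` raises IndexError.
2. Inner `except IndexError` matches → output = 27.
3. bare `raise` re-raises the same IndexError.
4. Outer `except IndexError` matches → output = 92.
Result: 92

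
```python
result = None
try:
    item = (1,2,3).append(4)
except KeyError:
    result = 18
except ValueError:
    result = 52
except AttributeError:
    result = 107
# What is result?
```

Step-by-step execution trace:
1. `item = (1,2,3).append(4)` raises AttributeError.
2. `except KeyError` does not match AttributeError; skipped.
3. `except ValueError` does not match AttributeError; skipped.
4. `except AttributeError` matches → result = 107.
Result: 107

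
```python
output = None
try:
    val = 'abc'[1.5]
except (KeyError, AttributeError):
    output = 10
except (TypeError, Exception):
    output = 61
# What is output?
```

Step-by-step execution trace:
1. `val = 'abc'[1.5]` raises TypeError.
2. `except (KeyError, AttributeError)` does not match TypeError; skipped.
3. `except (TypeError, Exception)` matches (TypeError is in the tuple) → output = 61.
Result: 61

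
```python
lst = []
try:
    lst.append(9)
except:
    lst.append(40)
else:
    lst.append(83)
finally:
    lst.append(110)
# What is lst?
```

Step-by-step execution trace:
1. try: `lst.append(9)` → lst = [9]. No exception raised.
2. `except` is skipped.
3. `else` runs: `lst.append(83)` → lst = [9, 83].
4. `finally` always runs: `lst.append(110)` → lst = [9, 83, 110].
Result: [9, 83, 110]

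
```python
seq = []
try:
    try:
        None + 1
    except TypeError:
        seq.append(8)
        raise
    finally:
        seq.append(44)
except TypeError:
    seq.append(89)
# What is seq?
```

Step-by-step execution trace:
1. Inner try: `None + 1` raises TypeError.
2. Inner `except TypeError` matches → `seq.append(8)` → seq = [8].
3. bare `raise` re-raises TypeError.
4. Inner `finally` runs during unwinding: `seq.append(44)` → seq = [8, 44].
5. Outer `except TypeError` matches → `seq.append(89)` → seq = [8, 44, 89].
Result: [8, 44, 89]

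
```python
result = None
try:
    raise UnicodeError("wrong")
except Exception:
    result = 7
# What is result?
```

Step-by-step execution trace:
1. `raise UnicodeError(...)` raises UnicodeError.
2. `except Exception` matches (UnicodeError is a subclass of Exception) → result = 7.
Result: 7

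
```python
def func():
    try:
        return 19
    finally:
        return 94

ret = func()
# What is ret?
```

Step-by-step execution trace:
1. `func()` enters try: `return 19` sets pending return value 19.
2. Before returning, `finally: return 94` runs and overrides the pending return.
3. func() returns 94 → ret = 94.
Result: 94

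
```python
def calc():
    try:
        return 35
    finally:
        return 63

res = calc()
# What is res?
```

Step-by-step execution trace:
1. `calc()` enters try: `return 35` sets pending return value 35.
2. Before returning, `finally: return 63` runs and overrides the pending return.
3. calc() returns 63 → res = 63.
Result: 63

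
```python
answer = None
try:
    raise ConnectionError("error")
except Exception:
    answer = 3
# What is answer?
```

Step-by-step execution trace:
1. `raise ConnectionError(...)` raises ConnectionError.
2. `except Exception` matches (ConnectionError is a subclass of Exception) → answer = 3.
Result: 3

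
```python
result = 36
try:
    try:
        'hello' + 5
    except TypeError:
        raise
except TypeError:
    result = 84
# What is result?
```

Step-by-step execution trace:
1. Inner try: `'hello' + 5` raises TypeError.
2. Inner `except TypeError` matches; bare `raise` re-raises the same TypeError.
3. Outer `except TypeError` matches → result = 84.
Result: 84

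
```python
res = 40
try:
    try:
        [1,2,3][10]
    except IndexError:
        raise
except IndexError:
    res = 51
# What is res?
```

Step-by-step execution trace:
1. Inner try: `[1,2,3][10]` raises IndexError.
2. Inner `except IndexError` matches; bare `raise` re-raises the same IndexError.
3. Outer `except IndexError` matches → res = 51.
Result: 51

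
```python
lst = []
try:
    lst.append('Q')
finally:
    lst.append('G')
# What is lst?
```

Step-by-step execution trace:
1. try: `lst.append('Q')` → lst = ['Q'].
2. The try body completes without raising.
3. finally always runs: `lst.append('G')` → lst = ['Q', 'G'].
Result: ['Q', 'G']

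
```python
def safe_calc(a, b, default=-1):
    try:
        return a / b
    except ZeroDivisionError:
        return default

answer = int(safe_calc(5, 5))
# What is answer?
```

Step-by-step execution trace:
1. `safe_calc(5, 5)` enters try: `return 5 / 5` → returns 1.0. No exception raised.
2. `except ZeroDivisionError` is skipped.
3. `int(1.0)` → 1 → answer = 1.
Result: 1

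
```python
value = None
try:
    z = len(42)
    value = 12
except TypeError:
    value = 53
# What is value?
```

Step-by-step execution trace:
1. `z = len(42)` raises TypeError.
2. `value = 12` is not reached.
3. `except TypeError` matches → value = 53.
Result: 53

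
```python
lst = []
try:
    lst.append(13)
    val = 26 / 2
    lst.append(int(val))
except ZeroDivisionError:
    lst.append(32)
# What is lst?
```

Step-by-step execution trace:
1. try: `lst.append(13)` → lst = [13].
2. `val = 26 / 2` → val = 13.0. No exception raised.
3. `lst.append(int(val))` → lst = [13, 13].
4. `except ZeroDivisionError` is skipped (no exception was raised).
Result: [13, 13]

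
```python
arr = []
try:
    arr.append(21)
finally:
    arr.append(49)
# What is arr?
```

Step-by-step execution trace:
1. try: `arr.append(21)` → arr = [21].
2. The try body completes without raising.
3. finally always runs: `arr.append(49)` → arr = [21, 49].
Result: [21, 49]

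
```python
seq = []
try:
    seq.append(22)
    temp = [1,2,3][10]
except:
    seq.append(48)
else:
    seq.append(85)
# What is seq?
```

Step-by-step execution trace:
1. try: `seq.append(22)` → seq = [22].
2. `temp = [1,2,3][10]` raises IndexError.
3. bare `except` matches → `seq.append(48)` → seq = [22, 48].
4. `else` is skipped (an exception was raised).
Result: [22, 48]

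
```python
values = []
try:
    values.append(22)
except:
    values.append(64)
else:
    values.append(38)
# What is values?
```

Step-by-step execution trace:
1. try: `values.append(22)` → values = [22]. No exception raised.
2. `except` is skipped.
3. `else` runs (try completed without exception): `values.append(38)` → values = [22, 38].
Result: [22, 38]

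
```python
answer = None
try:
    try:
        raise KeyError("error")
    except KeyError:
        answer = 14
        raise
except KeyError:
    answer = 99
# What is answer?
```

Step-by-step execution trace:
1. Inner try: `raise KeyError("error")` raises KeyError.
2. Inner `except KeyError` matches → answer = 14.
3. bare `raise` re-raises the same KeyError.
4. Outer `except KeyError` matches → answer = 99.
Result: 99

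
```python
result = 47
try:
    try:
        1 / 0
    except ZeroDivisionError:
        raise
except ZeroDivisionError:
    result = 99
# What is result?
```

Step-by-step execution trace:
1. Inner try: `1 / 0` raises ZeroDivisionError.
2. Inner `except ZeroDivisionError` matches; bare `raise` re-raises the same ZeroDivisionError.
3. Outer `except ZeroDivisionError` matches → result = 99.
Result: 99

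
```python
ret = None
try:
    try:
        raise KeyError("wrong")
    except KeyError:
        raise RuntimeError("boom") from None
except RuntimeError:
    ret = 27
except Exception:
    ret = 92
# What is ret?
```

Step-by-step execution trace:
1. Inner try raises KeyError; inner `except KeyError` catches it.
2. `raise RuntimeError(...) from None` raises RuntimeError (from None suppresses __context__, but the active exception is still RuntimeError).
3. Outer `except RuntimeError` matches → ret = 27.
4. `except Exception` is not reached.
Result: 27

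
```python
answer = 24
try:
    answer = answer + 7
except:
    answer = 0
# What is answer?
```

Step-by-step execution trace:
1. answer starts at 24.
2. try: `answer = answer + 7` → answer = 31. No exception raised.
3. `except` is skipped.
Result: 31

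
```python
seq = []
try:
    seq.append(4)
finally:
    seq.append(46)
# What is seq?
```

Step-by-step execution trace:
1. try: `seq.append(4)` → seq = [4].
2. The try body completes without raising.
3. finally always runs: `seq.append(46)` → seq = [4, 46].
Result: [4, 46]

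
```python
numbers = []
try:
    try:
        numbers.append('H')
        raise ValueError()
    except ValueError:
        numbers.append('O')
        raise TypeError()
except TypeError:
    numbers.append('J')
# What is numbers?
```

Step-by-step execution trace:
1. Inner try: `numbers.append('H')` → numbers = ['H'].
2. `raise ValueError()` raises ValueError.
3. Inner `except ValueError` matches → `numbers.append('O')` → numbers = ['H', 'O'].
4. `raise TypeError()` raises TypeError; propagates to outer try.
5. Outer `except TypeError` matches → `numbers.append('J')` → numbers = ['H', 'O', 'J'].
Result: ['H', 'O', 'J']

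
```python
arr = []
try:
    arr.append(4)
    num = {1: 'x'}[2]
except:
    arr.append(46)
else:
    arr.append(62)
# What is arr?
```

Step-by-step execution trace:
1. try: `arr.append(4)` → arr = [4].
2. `num = {1: 'x'}[2]` raises KeyError.
3. bare `except` matches → `arr.append(46)` → arr = [4, 46].
4. `else` is skipped (an exception was raised).
Result: [4, 46]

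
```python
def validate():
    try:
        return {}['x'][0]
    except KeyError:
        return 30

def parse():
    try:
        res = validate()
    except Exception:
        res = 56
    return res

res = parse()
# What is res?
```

Step-by-step execution trace:
1. `parse()` calls `validate()`.
2. In validate: `{}['x'][0]` raises KeyError; `except KeyError` catches it → returns 30.
3. In parse: `res = validate()` → res = 30. No exception reaches parse.
4. `except Exception` is skipped; parse returns 30.
5. res = 30.
Result: 30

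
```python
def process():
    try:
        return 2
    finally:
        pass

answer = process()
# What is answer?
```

Step-by-step execution trace:
1. `process()` enters try: `return 2` sets pending return value 2.
2. Before returning, `finally: pass` runs (no effect).
3. process() returns 2 → answer = 2.
Result: 2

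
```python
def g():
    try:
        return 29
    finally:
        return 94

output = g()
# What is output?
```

Step-by-step execution trace:
1. `g()` enters try: `return 29` sets pending return value 29.
2. Before returning, `finally: return 94` runs and overrides the pending return.
3. g() returns 94 → output = 94.
Result: 94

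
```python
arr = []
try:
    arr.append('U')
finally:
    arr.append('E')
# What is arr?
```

Step-by-step execution trace:
1. try: `arr.append('U')` → arr = ['U'].
2. The try body completes without raising.
3. finally always runs: `arr.append('E')` → arr = ['U', 'E'].
Result: ['U', 'E']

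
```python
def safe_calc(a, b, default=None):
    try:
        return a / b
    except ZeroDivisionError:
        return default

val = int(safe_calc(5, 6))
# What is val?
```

Step-by-step execution trace:
1. `safe_calc(5, 6)` enters try: `return 5 / 6` → returns 0.8333333333333334. No exception raised.
2. `except ZeroDivisionError` is skipped.
3. `int(0.8333333333333334)` → 0 → val = 0.
Result: 0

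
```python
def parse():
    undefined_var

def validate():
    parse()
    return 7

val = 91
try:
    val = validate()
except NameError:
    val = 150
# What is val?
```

Step-by-step execution trace:
1. val starts at 91.
2. try: `validate()` calls `parse()`.
3. `parse()` evaluates `undefined_var`, which raises NameError; it propagates through validate (uncaught).
4. `return 7` in validate is not reached; the assignment to val does not complete.
5. `except NameError` matches → val = 150.
Result: 150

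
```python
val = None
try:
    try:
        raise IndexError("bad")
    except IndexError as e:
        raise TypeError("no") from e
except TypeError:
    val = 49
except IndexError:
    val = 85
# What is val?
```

Step-by-step execution trace:
1. Inner try raises IndexError; inner `except IndexError as e` catches it.
2. `raise TypeError(...) from e` raises TypeError (IndexError is attached as __cause__, but only TypeError is active).
3. Outer `except TypeError` matches → val = 49.
4. `except IndexError` is not reached.
Result: 49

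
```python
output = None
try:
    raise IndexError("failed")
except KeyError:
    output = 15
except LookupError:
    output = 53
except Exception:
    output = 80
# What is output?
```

Step-by-step execution trace:
1. `raise IndexError(...)` raises IndexError.
2. `except KeyError` does not match (IndexError is not a subclass of KeyError); skipped.
3. `except LookupError` matches (IndexError is a subclass of LookupError) → output = 53.
4. `except Exception` is not reached.
Result: 53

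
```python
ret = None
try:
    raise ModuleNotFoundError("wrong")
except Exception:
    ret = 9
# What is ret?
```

Step-by-step execution trace:
1. `raise ModuleNotFoundError(...)` raises ModuleNotFoundError.
2. `except Exception` matches (ModuleNotFoundError is a subclass of Exception) → ret = 9.
Result: 9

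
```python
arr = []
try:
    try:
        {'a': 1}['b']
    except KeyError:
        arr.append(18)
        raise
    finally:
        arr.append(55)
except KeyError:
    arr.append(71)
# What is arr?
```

Step-by-step execution trace:
1. Inner try: `{'a': 1}['b']` raises KeyError.
2. Inner `except KeyError` matches → `arr.append(18)` → arr = [18].
3. bare `raise` re-raises KeyError.
4. Inner `finally` runs during unwinding: `arr.append(55)` → arr = [18, 55].
5. Outer `except KeyError` matches → `arr.append(71)` → arr = [18, 55, 71].
Result: [18, 55, 71]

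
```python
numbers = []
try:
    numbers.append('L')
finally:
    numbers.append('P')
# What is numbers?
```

Step-by-step execution trace:
1. try: `numbers.append('L')` → numbers = ['L'].
2. The try body completes without raising.
3. finally always runs: `numbers.append('P')` → numbers = ['L', 'P'].
Result: ['L', 'P']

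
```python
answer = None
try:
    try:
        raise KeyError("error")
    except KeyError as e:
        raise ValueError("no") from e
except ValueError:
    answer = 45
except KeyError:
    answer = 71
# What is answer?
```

Step-by-step execution trace:
1. Inner try raises KeyError; inner `except KeyError as e` catches it.
2. `raise ValueError(...) from e` raises ValueError (KeyError is attached as __cause__, but only ValueError is active).
3. Outer `except ValueError` matches → answer = 45.
4. `except KeyError` is not reached.
Result: 45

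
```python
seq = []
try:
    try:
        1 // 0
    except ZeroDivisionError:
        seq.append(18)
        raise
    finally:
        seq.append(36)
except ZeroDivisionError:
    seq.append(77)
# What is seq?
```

Step-by-step execution trace:
1. Inner try: `1 // 0` raises ZeroDivisionError.
2. Inner `except ZeroDivisionError` matches → `seq.append(18)` → seq = [18].
3. bare `raise` re-raises ZeroDivisionError.
4. Inner `finally` runs during unwinding: `seq.append(36)` → seq = [18, 36].
5. Outer `except ZeroDivisionError` matches → `seq.append(77)` → seq = [18, 36, 77].
Result: [18, 36, 77]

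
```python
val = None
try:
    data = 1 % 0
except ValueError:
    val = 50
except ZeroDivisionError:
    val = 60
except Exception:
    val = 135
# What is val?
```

Step-by-step execution trace:
1. `data = 1 % 0` raises ZeroDivisionError.
2. `except ValueError` does not match ZeroDivisionError; skipped.
3. `except ZeroDivisionError` matches → val = 60.
4. Remaining except clauses are skipped.
Result: 60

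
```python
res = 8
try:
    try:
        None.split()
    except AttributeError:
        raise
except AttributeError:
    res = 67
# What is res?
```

Step-by-step execution trace:
1. Inner try: `None.split()` raises AttributeError.
2. Inner `except AttributeError` matches; bare `raise` re-raises the same AttributeError.
3. Outer `except AttributeError` matches → res = 67.
Result: 67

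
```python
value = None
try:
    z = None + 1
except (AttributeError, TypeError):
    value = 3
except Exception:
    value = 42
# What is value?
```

Step-by-step execution trace:
1. `z = None + 1` raises TypeError.
2. `except (AttributeError, TypeError)` matches (TypeError is in the tuple) → value = 3.
3. `except Exception` is not reached.
Result: 3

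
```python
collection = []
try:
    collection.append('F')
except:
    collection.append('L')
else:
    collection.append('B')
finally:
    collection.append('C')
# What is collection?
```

Step-by-step execution trace:
1. try: `collection.append('F')` → collection = ['F']. No exception raised.
2. `except` is skipped.
3. `else` runs: `collection.append('B')` → collection = ['F', 'B'].
4. `finally` always runs: `collection.append('C')` → collection = ['F', 'B', 'C'].
Result: ['F', 'B', 'C']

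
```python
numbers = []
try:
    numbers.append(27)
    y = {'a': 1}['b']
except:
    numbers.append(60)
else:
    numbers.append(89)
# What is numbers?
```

Step-by-step execution trace:
1. try: `numbers.append(27)` → numbers = [27].
2. `y = {'a': 1}['b']` raises KeyError.
3. bare `except` matches → `numbers.append(60)` → numbers = [27, 60].
4. `else` is skipped (an exception was raised).
Result: [27, 60]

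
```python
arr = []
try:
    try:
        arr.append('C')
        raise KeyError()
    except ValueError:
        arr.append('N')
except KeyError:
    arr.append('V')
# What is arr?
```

Step-by-step execution trace:
1. Inner try: `arr.append('C')` → arr = ['C'].
2. `raise KeyError()` raises KeyError.
3. Inner `except ValueError` does not match KeyError; exception propagates to outer try.
4. Outer `except KeyError` matches → `arr.append('V')` → arr = ['C', 'V'].
Result: ['C', 'V']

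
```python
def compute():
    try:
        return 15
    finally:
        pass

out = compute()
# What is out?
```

Step-by-step execution trace:
1. `compute()` enters try: `return 15` sets pending return value 15.
2. Before returning, `finally: pass` runs (no effect).
3. compute() returns 15 → out = 15.
Result: 15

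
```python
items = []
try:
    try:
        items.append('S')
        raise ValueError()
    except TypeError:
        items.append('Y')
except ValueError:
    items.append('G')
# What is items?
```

Step-by-step execution trace:
1. Inner try: `items.append('S')` → items = ['S'].
2. `raise ValueError()` raises ValueError.
3. Inner `except TypeError` does not match ValueError; exception propagates to outer try.
4. Outer `except ValueError` matches → `items.append('G')` → items = ['S', 'G'].
Result: ['S', 'G']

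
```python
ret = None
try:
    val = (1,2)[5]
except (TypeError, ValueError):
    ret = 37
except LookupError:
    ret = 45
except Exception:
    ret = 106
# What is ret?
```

Step-by-step execution trace:
1. `val = (1,2)[5]` raises IndexError.
2. `except (TypeError, ValueError)` does not match IndexError; skipped.
3. `except LookupError` matches (IndexError is a subclass of LookupError) → ret = 45.
4. `except Exception` is not reached.
Result: 45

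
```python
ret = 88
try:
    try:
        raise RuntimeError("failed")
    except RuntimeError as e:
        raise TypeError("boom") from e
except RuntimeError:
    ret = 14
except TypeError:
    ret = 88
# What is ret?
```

Step-by-step execution trace:
1. Inner try raises RuntimeError; inner `except RuntimeError as e` catches it.
2. `raise TypeError(...) from e` raises TypeError (RuntimeError is attached as __cause__, but only TypeError is active).
3. Outer `except RuntimeError` does not match TypeError; skipped.
4. Outer `except TypeError` matches → ret = 88.
Result: 88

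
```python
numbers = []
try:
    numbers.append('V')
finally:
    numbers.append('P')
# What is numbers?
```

Step-by-step execution trace:
1. try: `numbers.append('V')` → numbers = ['V'].
2. The try body completes without raising.
3. finally always runs: `numbers.append('P')` → numbers = ['V', 'P'].
Result: ['V', 'P']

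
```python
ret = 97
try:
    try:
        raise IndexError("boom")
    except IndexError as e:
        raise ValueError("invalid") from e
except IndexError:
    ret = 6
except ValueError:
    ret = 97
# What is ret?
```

Step-by-step execution trace:
1. Inner try raises IndexError; inner `except IndexError as e` catches it.
2. `raise ValueError(...) from e` raises ValueError (IndexError is attached as __cause__, but only ValueError is active).
3. Outer `except IndexError` does not match ValueError; skipped.
4. Outer `except ValueError` matches → ret = 97.
Result: 97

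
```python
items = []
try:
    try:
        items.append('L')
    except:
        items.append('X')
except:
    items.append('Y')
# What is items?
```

Step-by-step execution trace:
1. Inner try: `items.append('L')` → items = ['L']. No exception raised.
2. Inner `except` is skipped.
3. Inner try completes normally; outer `except` is skipped.
Result: ['L']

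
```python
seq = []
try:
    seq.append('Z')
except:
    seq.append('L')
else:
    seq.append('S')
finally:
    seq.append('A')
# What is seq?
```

Step-by-step execution trace:
1. try: `seq.append('Z')` → seq = ['Z']. No exception raised.
2. `except` is skipped.
3. `else` runs: `seq.append('S')` → seq = ['Z', 'S'].
4. `finally` always runs: `seq.append('A')` → seq = ['Z', 'S', 'A'].
Result: ['Z', 'S', 'A']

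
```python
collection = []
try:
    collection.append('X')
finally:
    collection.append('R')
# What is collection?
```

Step-by-step execution trace:
1. try: `collection.append('X')` → collection = ['X'].
2. The try body completes without raising.
3. finally always runs: `collection.append('R')` → collection = ['X', 'R'].
Result: ['X', 'R']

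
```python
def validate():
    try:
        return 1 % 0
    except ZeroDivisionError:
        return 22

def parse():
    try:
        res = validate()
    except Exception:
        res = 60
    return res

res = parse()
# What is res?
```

Step-by-step execution trace:
1. `parse()` calls `validate()`.
2. In validate: `1 % 0` raises ZeroDivisionError; `except ZeroDivisionError` catches it → returns 22.
3. In parse: `res = validate()` → res = 22. No exception reaches parse.
4. `except Exception` is skipped; parse returns 22.
5. res = 22.
Result: 22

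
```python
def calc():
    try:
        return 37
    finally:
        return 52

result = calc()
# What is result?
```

Step-by-step execution trace:
1. `calc()` enters try: `return 37` sets pending return value 37.
2. Before returning, `finally: return 52` runs and overrides the pending return.
3. calc() returns 52 → result = 52.
Result: 52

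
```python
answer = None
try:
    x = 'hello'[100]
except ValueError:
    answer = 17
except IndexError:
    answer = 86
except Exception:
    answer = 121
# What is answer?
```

Step-by-step execution trace:
1. `x = 'hello'[100]` raises IndexError.
2. `except ValueError` does not match IndexError; skipped.
3. `except IndexError` matches → answer = 86.
4. Remaining except clauses are skipped.
Result: 86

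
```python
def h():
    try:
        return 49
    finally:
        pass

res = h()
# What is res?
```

Step-by-step execution trace:
1. `h()` enters try: `return 49` sets pending return value 49.
2. Before returning, `finally: pass` runs (no effect).
3. h() returns 49 → res = 49.
Result: 49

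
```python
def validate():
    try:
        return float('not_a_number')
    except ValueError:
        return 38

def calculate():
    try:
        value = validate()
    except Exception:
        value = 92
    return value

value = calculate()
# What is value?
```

Step-by-step execution trace:
1. `calculate()` calls `validate()`.
2. In validate: `float('not_a_number')` raises ValueError; `except ValueError` catches it → returns 38.
3. In calculate: `value = validate()` → value = 38. No exception reaches calculate.
4. `except Exception` is skipped; calculate returns 38.
5. value = 38.
Result: 38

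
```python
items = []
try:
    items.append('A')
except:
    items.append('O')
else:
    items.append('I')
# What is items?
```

Step-by-step execution trace:
1. try: `items.append('A')` → items = ['A']. No exception raised.
2. `except` is skipped.
3. `else` runs (try completed without exception): `items.append('I')` → items = ['A', 'I'].
Result: ['A', 'I']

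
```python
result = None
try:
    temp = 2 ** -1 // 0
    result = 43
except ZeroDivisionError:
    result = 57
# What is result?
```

Step-by-step execution trace:
1. `temp = 2 ** -1 // 0` raises ZeroDivisionError.
2. `result = 43` is not reached.
3. `except ZeroDivisionError` matches → result = 57.
Result: 57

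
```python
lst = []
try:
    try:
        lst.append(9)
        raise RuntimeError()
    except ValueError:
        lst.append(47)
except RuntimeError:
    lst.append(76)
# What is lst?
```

Step-by-step execution trace:
1. Inner try: `lst.append(9)` → lst = [9].
2. `raise RuntimeError()` raises RuntimeError.
3. Inner `except ValueError` does not match RuntimeError; exception propagates to outer try.
4. Outer `except RuntimeError` matches → `lst.append(76)` → lst = [9, 76].
Result: [9, 76]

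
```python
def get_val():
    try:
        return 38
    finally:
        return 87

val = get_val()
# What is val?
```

Step-by-step execution trace:
1. `get_val()` enters try: `return 38` sets pending return value 38.
2. Before returning, `finally: return 87` runs and overrides the pending return.
3. get_val() returns 87 → val = 87.
Result: 87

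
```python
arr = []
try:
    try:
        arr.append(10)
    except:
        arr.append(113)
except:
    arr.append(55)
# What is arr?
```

Step-by-step execution trace:
1. Inner try: `arr.append(10)` → arr = [10]. No exception raised.
2. Inner `except` is skipped.
3. Inner try completes normally; outer `except` is skipped.
Result: [10]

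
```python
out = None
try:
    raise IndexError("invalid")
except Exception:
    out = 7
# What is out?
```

Step-by-step execution trace:
1. `raise IndexError(...)` raises IndexError.
2. `except Exception` matches (IndexError is a subclass of Exception) → out = 7.
Result: 7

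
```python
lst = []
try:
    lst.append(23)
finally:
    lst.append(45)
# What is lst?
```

Step-by-step execution trace:
1. try: `lst.append(23)` → lst = [23].
2. The try body completes without raising.
3. finally always runs: `lst.append(45)` → lst = [23, 45].
Result: [23, 45]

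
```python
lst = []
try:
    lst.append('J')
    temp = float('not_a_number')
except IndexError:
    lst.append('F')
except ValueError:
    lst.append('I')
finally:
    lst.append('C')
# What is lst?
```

Step-by-step execution trace:
1. try: `lst.append('J')` → lst = ['J'].
2. `temp = float('not_a_number')` raises ValueError.
3. `except IndexError` does not match ValueError; skipped.
4. `except ValueError` matches → `lst.append('I')` → lst = ['J', 'I'].
5. finally always runs: `lst.append('C')` → lst = ['J', 'I', 'C'].
Result: ['J', 'I', 'C']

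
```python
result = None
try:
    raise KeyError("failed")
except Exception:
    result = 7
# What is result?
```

Step-by-step execution trace:
1. `raise KeyError(...)` raises KeyError.
2. `except Exception` matches (KeyError is a subclass of Exception) → result = 7.
Result: 7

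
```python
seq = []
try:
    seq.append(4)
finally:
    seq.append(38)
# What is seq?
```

Step-by-step execution trace:
1. try: `seq.append(4)` → seq = [4].
2. The try body completes without raising.
3. finally always runs: `seq.append(38)` → seq = [4, 38].
Result: [4, 38]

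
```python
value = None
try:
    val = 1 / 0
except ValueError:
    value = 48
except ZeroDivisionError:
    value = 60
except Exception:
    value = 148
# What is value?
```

Step-by-step execution trace:
1. `val = 1 / 0` raises ZeroDivisionError.
2. `except ValueError` does not match ZeroDivisionError; skipped.
3. `except ZeroDivisionError` matches → value = 60.
4. Remaining except clauses are skipped.
Result: 60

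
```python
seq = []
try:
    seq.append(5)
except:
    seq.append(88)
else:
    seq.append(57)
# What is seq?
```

Step-by-step execution trace:
1. try: `seq.append(5)` → seq = [5]. No exception raised.
2. `except` is skipped.
3. `else` runs (try completed without exception): `seq.append(57)` → seq = [5, 57].
Result: [5, 57]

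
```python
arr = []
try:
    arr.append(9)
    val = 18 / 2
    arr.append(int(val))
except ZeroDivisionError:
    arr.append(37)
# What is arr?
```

Step-by-step execution trace:
1. try: `arr.append(9)` → arr = [9].
2. `val = 18 / 2` → val = 9.0. No exception raised.
3. `arr.append(int(val))` → arr = [9, 9].
4. `except ZeroDivisionError` is skipped (no exception was raised).
Result: [9, 9]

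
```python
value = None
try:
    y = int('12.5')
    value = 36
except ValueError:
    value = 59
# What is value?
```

Step-by-step execution trace:
1. `y = int('12.5')` raises ValueError.
2. `value = 36` is not reached.
3. `except ValueError` matches → value = 59.
Result: 59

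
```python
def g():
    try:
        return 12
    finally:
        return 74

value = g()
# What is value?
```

Step-by-step execution trace:
1. `g()` enters try: `return 12` sets pending return value 12.
2. Before returning, `finally: return 74` runs and overrides the pending return.
3. g() returns 74 → value = 74.
Result: 74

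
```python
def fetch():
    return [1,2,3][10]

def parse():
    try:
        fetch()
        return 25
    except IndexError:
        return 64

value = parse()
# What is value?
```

Step-by-step execution trace:
1. `parse()` calls `fetch()`.
2. `fetch()` evaluates `[1,2,3][10]`, which raises IndexError; it propagates to the caller.
3. `return 25` is not reached.
4. `except IndexError` in parse matches → returns 64.
5. value = 64.
Result: 64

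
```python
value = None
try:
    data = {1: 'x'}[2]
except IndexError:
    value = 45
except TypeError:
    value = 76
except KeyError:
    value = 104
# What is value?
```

Step-by-step execution trace:
1. `data = {1: 'x'}[2]` raises KeyError.
2. `except IndexError` does not match KeyError; skipped.
3. `except TypeError` does not match KeyError; skipped.
4. `except KeyError` matches → value = 104.
Result: 104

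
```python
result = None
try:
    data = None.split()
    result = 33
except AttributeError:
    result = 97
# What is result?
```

Step-by-step execution trace:
1. `data = None.split()` raises AttributeError.
2. `result = 33` is not reached.
3. `except AttributeError` matches → result = 97.
Result: 97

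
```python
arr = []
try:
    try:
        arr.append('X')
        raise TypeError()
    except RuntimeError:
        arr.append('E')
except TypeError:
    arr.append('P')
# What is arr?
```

Step-by-step execution trace:
1. Inner try: `arr.append('X')` → arr = ['X'].
2. `raise TypeError()` raises TypeError.
3. Inner `except RuntimeError` does not match TypeError; exception propagates to outer try.
4. Outer `except TypeError` matches → `arr.append('P')` → arr = ['X', 'P'].
Result: ['X', 'P']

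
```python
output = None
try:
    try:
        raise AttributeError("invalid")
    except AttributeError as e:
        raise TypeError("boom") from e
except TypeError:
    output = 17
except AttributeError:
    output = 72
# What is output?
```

Step-by-step execution trace:
1. Inner try raises AttributeError; inner `except AttributeError as e` catches it.
2. `raise TypeError(...) from e` raises TypeError (AttributeError is attached as __cause__, but only TypeError is active).
3. Outer `except TypeError` matches → output = 17.
4. `except AttributeError` is not reached.
Result: 17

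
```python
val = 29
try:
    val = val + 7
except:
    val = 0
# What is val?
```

Step-by-step execution trace:
1. val starts at 29.
2. try: `val = val + 7` → val = 36. No exception raised.
3. `except` is skipped.
Result: 36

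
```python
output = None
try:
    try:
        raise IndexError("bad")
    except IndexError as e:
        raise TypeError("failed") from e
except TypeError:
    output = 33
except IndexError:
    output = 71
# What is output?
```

Step-by-step execution trace:
1. Inner try raises IndexError; inner `except IndexError as e` catches it.
2. `raise TypeError(...) from e` raises TypeError (IndexError is attached as __cause__, but only TypeError is active).
3. Outer `except TypeError` matches → output = 33.
4. `except IndexError` is not reached.
Result: 33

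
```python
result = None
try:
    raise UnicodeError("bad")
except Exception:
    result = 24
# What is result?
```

Step-by-step execution trace:
1. `raise UnicodeError(...)` raises UnicodeError.
2. `except Exception` matches (UnicodeError is a subclass of Exception) → result = 24.
Result: 24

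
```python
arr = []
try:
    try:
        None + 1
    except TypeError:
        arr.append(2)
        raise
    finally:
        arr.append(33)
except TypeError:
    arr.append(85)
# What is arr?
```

Step-by-step execution trace:
1. Inner try: `None + 1` raises TypeError.
2. Inner `except TypeError` matches → `arr.append(2)` → arr = [2].
3. bare `raise` re-raises TypeError.
4. Inner `finally` runs during unwinding: `arr.append(33)` → arr = [2, 33].
5. Outer `except TypeError` matches → `arr.append(85)` → arr = [2, 33, 85].
Result: [2, 33, 85]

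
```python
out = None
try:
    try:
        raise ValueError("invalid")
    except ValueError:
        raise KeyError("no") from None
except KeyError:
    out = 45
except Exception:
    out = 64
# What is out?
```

Step-by-step execution trace:
1. Inner try raises ValueError; inner `except ValueError` catches it.
2. `raise KeyError(...) from None` raises KeyError (from None suppresses __context__, but the active exception is still KeyError).
3. Outer `except KeyError` matches → out = 45.
4. `except Exception` is not reached.
Result: 45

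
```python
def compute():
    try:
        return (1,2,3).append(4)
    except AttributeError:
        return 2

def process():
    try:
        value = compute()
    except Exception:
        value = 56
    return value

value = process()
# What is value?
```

Step-by-step execution trace:
1. `process()` calls `compute()`.
2. In compute: `(1,2,3).append(4)` raises AttributeError; `except AttributeError` catches it → returns 2.
3. In process: `value = compute()` → value = 2. No exception reaches process.
4. `except Exception` is skipped; process returns 2.
5. value = 2.
Result: 2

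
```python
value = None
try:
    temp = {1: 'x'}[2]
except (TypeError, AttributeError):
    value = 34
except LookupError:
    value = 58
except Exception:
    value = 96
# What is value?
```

Step-by-step execution trace:
1. `temp = {1: 'x'}[2]` raises KeyError.
2. `except (TypeError, AttributeError)` does not match KeyError; skipped.
3. `except LookupError` matches (KeyError is a subclass of LookupError) → value = 58.
4. `except Exception` is not reached.
Result: 58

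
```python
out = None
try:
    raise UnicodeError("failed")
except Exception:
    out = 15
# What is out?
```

Step-by-step execution trace:
1. `raise UnicodeError(...)` raises UnicodeError.
2. `except Exception` matches (UnicodeError is a subclass of Exception) → out = 15.
Result: 15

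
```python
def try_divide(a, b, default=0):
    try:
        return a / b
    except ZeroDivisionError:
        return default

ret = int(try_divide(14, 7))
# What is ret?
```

Step-by-step execution trace:
1. `try_divide(14, 7)` enters try: `return 14 / 7` → returns 2.0. No exception raised.
2. `except ZeroDivisionError` is skipped.
3. `int(2.0)` → 2 → ret = 2.
Result: 2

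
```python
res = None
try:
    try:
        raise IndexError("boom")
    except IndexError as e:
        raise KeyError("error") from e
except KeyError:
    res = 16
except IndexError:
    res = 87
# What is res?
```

Step-by-step execution trace:
1. Inner try raises IndexError; inner `except IndexError as e` catches it.
2. `raise KeyError(...) from e` raises KeyError (IndexError is attached as __cause__, but only KeyError is active).
3. Outer `except KeyError` matches → res = 16.
4. `except IndexError` is not reached.
Result: 16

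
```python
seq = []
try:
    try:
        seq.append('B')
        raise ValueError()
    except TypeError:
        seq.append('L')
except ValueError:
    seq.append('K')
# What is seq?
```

Step-by-step execution trace:
1. Inner try: `seq.append('B')` → seq = ['B'].
2. `raise ValueError()` raises ValueError.
3. Inner `except TypeError` does not match ValueError; exception propagates to outer try.
4. Outer `except ValueError` matches → `seq.append('K')` → seq = ['B', 'K'].
Result: ['B', 'K']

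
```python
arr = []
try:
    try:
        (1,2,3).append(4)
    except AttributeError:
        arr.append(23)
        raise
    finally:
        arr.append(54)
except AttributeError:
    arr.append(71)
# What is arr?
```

Step-by-step execution trace:
1. Inner try: `(1,2,3).append(4)` raises AttributeError.
2. Inner `except AttributeError` matches → `arr.append(23)` → arr = [23].
3. bare `raise` re-raises AttributeError.
4. Inner `finally` runs during unwinding: `arr.append(54)` → arr = [23, 54].
5. Outer `except AttributeError` matches → `arr.append(71)` → arr = [23, 54, 71].
Result: [23, 54, 71]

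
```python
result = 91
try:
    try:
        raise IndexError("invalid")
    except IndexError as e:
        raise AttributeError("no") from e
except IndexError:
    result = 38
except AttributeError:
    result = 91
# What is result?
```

Step-by-step execution trace:
1. Inner try raises IndexError; inner `except IndexError as e` catches it.
2. `raise AttributeError(...) from e` raises AttributeError (IndexError is attached as __cause__, but only AttributeError is active).
3. Outer `except IndexError` does not match AttributeError; skipped.
4. Outer `except AttributeError` matches → result = 91.
Result: 91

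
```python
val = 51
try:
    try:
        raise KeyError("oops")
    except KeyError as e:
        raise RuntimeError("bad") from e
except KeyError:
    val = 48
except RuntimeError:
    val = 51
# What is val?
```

Step-by-step execution trace:
1. Inner try raises KeyError; inner `except KeyError as e` catches it.
2. `raise RuntimeError(...) from e` raises RuntimeError (KeyError is attached as __cause__, but only RuntimeError is active).
3. Outer `except KeyError` does not match RuntimeError; skipped.
4. Outer `except RuntimeError` matches → val = 51.
Result: 51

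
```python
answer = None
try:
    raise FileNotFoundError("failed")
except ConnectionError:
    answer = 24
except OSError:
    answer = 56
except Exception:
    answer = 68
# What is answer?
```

Step-by-step execution trace:
1. `raise FileNotFoundError(...)` raises FileNotFoundError.
2. `except ConnectionError` does not match (FileNotFoundError is not a subclass of ConnectionError); skipped.
3. `except OSError` matches (FileNotFoundError is a subclass of OSError) → answer = 56.
4. `except Exception` is not reached.
Result: 56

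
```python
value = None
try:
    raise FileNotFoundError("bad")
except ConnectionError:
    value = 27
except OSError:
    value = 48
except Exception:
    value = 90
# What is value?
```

Step-by-step execution trace:
1. `raise FileNotFoundError(...)` raises FileNotFoundError.
2. `except ConnectionError` does not match (FileNotFoundError is not a subclass of ConnectionError); skipped.
3. `except OSError` matches (FileNotFoundError is a subclass of OSError) → value = 48.
4. `except Exception` is not reached.
Result: 48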